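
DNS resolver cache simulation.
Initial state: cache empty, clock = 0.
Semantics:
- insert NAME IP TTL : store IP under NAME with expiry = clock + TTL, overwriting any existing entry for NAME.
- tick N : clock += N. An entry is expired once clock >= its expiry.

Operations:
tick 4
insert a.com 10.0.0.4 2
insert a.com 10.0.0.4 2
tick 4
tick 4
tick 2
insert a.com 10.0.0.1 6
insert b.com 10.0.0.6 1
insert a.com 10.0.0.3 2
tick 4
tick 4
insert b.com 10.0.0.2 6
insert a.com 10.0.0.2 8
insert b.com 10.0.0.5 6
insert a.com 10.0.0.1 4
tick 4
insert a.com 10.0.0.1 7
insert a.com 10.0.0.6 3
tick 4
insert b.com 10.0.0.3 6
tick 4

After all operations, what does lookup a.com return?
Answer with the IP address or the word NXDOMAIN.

Answer: NXDOMAIN

Derivation:
Op 1: tick 4 -> clock=4.
Op 2: insert a.com -> 10.0.0.4 (expiry=4+2=6). clock=4
Op 3: insert a.com -> 10.0.0.4 (expiry=4+2=6). clock=4
Op 4: tick 4 -> clock=8. purged={a.com}
Op 5: tick 4 -> clock=12.
Op 6: tick 2 -> clock=14.
Op 7: insert a.com -> 10.0.0.1 (expiry=14+6=20). clock=14
Op 8: insert b.com -> 10.0.0.6 (expiry=14+1=15). clock=14
Op 9: insert a.com -> 10.0.0.3 (expiry=14+2=16). clock=14
Op 10: tick 4 -> clock=18. purged={a.com,b.com}
Op 11: tick 4 -> clock=22.
Op 12: insert b.com -> 10.0.0.2 (expiry=22+6=28). clock=22
Op 13: insert a.com -> 10.0.0.2 (expiry=22+8=30). clock=22
Op 14: insert b.com -> 10.0.0.5 (expiry=22+6=28). clock=22
Op 15: insert a.com -> 10.0.0.1 (expiry=22+4=26). clock=22
Op 16: tick 4 -> clock=26. purged={a.com}
Op 17: insert a.com -> 10.0.0.1 (expiry=26+7=33). clock=26
Op 18: insert a.com -> 10.0.0.6 (expiry=26+3=29). clock=26
Op 19: tick 4 -> clock=30. purged={a.com,b.com}
Op 20: insert b.com -> 10.0.0.3 (expiry=30+6=36). clock=30
Op 21: tick 4 -> clock=34.
lookup a.com: not in cache (expired or never inserted)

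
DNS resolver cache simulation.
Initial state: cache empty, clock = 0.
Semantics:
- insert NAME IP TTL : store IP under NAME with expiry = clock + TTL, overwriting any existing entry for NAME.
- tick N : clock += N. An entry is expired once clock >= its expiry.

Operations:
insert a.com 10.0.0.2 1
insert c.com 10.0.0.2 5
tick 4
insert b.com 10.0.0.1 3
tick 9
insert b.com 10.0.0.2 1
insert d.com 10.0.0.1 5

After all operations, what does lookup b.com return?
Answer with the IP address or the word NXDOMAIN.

Op 1: insert a.com -> 10.0.0.2 (expiry=0+1=1). clock=0
Op 2: insert c.com -> 10.0.0.2 (expiry=0+5=5). clock=0
Op 3: tick 4 -> clock=4. purged={a.com}
Op 4: insert b.com -> 10.0.0.1 (expiry=4+3=7). clock=4
Op 5: tick 9 -> clock=13. purged={b.com,c.com}
Op 6: insert b.com -> 10.0.0.2 (expiry=13+1=14). clock=13
Op 7: insert d.com -> 10.0.0.1 (expiry=13+5=18). clock=13
lookup b.com: present, ip=10.0.0.2 expiry=14 > clock=13

Answer: 10.0.0.2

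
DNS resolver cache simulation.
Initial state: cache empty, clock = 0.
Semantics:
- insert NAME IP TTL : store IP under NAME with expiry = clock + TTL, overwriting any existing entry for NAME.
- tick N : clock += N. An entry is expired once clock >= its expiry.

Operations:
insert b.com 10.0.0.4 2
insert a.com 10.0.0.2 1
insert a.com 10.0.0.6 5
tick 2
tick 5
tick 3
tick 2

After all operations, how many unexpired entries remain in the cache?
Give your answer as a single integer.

Op 1: insert b.com -> 10.0.0.4 (expiry=0+2=2). clock=0
Op 2: insert a.com -> 10.0.0.2 (expiry=0+1=1). clock=0
Op 3: insert a.com -> 10.0.0.6 (expiry=0+5=5). clock=0
Op 4: tick 2 -> clock=2. purged={b.com}
Op 5: tick 5 -> clock=7. purged={a.com}
Op 6: tick 3 -> clock=10.
Op 7: tick 2 -> clock=12.
Final cache (unexpired): {} -> size=0

Answer: 0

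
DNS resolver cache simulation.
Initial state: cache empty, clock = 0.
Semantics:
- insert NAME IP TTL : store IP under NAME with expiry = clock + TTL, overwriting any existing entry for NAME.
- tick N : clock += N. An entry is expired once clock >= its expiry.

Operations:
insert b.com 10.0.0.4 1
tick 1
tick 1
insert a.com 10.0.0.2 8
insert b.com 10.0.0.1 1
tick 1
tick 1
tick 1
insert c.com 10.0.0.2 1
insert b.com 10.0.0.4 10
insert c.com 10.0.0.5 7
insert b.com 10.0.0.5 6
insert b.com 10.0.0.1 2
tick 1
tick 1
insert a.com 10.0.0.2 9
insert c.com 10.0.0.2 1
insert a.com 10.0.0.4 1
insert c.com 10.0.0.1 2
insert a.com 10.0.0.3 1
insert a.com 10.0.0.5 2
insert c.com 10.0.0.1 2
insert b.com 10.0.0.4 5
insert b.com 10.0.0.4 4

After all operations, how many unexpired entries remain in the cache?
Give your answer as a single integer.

Answer: 3

Derivation:
Op 1: insert b.com -> 10.0.0.4 (expiry=0+1=1). clock=0
Op 2: tick 1 -> clock=1. purged={b.com}
Op 3: tick 1 -> clock=2.
Op 4: insert a.com -> 10.0.0.2 (expiry=2+8=10). clock=2
Op 5: insert b.com -> 10.0.0.1 (expiry=2+1=3). clock=2
Op 6: tick 1 -> clock=3. purged={b.com}
Op 7: tick 1 -> clock=4.
Op 8: tick 1 -> clock=5.
Op 9: insert c.com -> 10.0.0.2 (expiry=5+1=6). clock=5
Op 10: insert b.com -> 10.0.0.4 (expiry=5+10=15). clock=5
Op 11: insert c.com -> 10.0.0.5 (expiry=5+7=12). clock=5
Op 12: insert b.com -> 10.0.0.5 (expiry=5+6=11). clock=5
Op 13: insert b.com -> 10.0.0.1 (expiry=5+2=7). clock=5
Op 14: tick 1 -> clock=6.
Op 15: tick 1 -> clock=7. purged={b.com}
Op 16: insert a.com -> 10.0.0.2 (expiry=7+9=16). clock=7
Op 17: insert c.com -> 10.0.0.2 (expiry=7+1=8). clock=7
Op 18: insert a.com -> 10.0.0.4 (expiry=7+1=8). clock=7
Op 19: insert c.com -> 10.0.0.1 (expiry=7+2=9). clock=7
Op 20: insert a.com -> 10.0.0.3 (expiry=7+1=8). clock=7
Op 21: insert a.com -> 10.0.0.5 (expiry=7+2=9). clock=7
Op 22: insert c.com -> 10.0.0.1 (expiry=7+2=9). clock=7
Op 23: insert b.com -> 10.0.0.4 (expiry=7+5=12). clock=7
Op 24: insert b.com -> 10.0.0.4 (expiry=7+4=11). clock=7
Final cache (unexpired): {a.com,b.com,c.com} -> size=3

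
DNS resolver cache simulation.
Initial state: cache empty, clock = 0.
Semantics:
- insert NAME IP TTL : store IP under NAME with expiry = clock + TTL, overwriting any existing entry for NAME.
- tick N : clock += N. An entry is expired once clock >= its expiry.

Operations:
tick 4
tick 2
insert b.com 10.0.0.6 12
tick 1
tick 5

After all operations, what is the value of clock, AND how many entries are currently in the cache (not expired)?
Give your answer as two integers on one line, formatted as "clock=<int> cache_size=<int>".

Answer: clock=12 cache_size=1

Derivation:
Op 1: tick 4 -> clock=4.
Op 2: tick 2 -> clock=6.
Op 3: insert b.com -> 10.0.0.6 (expiry=6+12=18). clock=6
Op 4: tick 1 -> clock=7.
Op 5: tick 5 -> clock=12.
Final clock = 12
Final cache (unexpired): {b.com} -> size=1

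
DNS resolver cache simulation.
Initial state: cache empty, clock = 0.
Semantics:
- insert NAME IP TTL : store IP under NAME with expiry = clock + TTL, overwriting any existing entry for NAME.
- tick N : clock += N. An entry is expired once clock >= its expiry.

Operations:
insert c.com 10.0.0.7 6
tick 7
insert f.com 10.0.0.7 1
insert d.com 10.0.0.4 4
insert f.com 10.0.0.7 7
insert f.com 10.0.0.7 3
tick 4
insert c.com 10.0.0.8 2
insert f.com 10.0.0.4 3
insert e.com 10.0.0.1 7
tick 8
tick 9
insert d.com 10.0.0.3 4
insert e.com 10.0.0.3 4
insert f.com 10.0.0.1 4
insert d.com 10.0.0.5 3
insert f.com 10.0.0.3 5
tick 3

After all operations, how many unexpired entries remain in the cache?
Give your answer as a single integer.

Answer: 2

Derivation:
Op 1: insert c.com -> 10.0.0.7 (expiry=0+6=6). clock=0
Op 2: tick 7 -> clock=7. purged={c.com}
Op 3: insert f.com -> 10.0.0.7 (expiry=7+1=8). clock=7
Op 4: insert d.com -> 10.0.0.4 (expiry=7+4=11). clock=7
Op 5: insert f.com -> 10.0.0.7 (expiry=7+7=14). clock=7
Op 6: insert f.com -> 10.0.0.7 (expiry=7+3=10). clock=7
Op 7: tick 4 -> clock=11. purged={d.com,f.com}
Op 8: insert c.com -> 10.0.0.8 (expiry=11+2=13). clock=11
Op 9: insert f.com -> 10.0.0.4 (expiry=11+3=14). clock=11
Op 10: insert e.com -> 10.0.0.1 (expiry=11+7=18). clock=11
Op 11: tick 8 -> clock=19. purged={c.com,e.com,f.com}
Op 12: tick 9 -> clock=28.
Op 13: insert d.com -> 10.0.0.3 (expiry=28+4=32). clock=28
Op 14: insert e.com -> 10.0.0.3 (expiry=28+4=32). clock=28
Op 15: insert f.com -> 10.0.0.1 (expiry=28+4=32). clock=28
Op 16: insert d.com -> 10.0.0.5 (expiry=28+3=31). clock=28
Op 17: insert f.com -> 10.0.0.3 (expiry=28+5=33). clock=28
Op 18: tick 3 -> clock=31. purged={d.com}
Final cache (unexpired): {e.com,f.com} -> size=2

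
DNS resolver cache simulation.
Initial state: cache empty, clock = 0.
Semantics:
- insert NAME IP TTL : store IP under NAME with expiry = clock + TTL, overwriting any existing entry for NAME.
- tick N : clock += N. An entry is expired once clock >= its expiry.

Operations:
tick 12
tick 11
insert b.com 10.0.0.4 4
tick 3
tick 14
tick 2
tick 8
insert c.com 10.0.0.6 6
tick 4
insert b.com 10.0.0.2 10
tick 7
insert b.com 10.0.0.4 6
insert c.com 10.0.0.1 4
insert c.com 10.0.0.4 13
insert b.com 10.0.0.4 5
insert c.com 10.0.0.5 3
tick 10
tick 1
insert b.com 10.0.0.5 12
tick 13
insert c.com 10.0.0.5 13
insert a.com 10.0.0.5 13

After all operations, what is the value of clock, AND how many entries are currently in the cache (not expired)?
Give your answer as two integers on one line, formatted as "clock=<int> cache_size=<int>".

Op 1: tick 12 -> clock=12.
Op 2: tick 11 -> clock=23.
Op 3: insert b.com -> 10.0.0.4 (expiry=23+4=27). clock=23
Op 4: tick 3 -> clock=26.
Op 5: tick 14 -> clock=40. purged={b.com}
Op 6: tick 2 -> clock=42.
Op 7: tick 8 -> clock=50.
Op 8: insert c.com -> 10.0.0.6 (expiry=50+6=56). clock=50
Op 9: tick 4 -> clock=54.
Op 10: insert b.com -> 10.0.0.2 (expiry=54+10=64). clock=54
Op 11: tick 7 -> clock=61. purged={c.com}
Op 12: insert b.com -> 10.0.0.4 (expiry=61+6=67). clock=61
Op 13: insert c.com -> 10.0.0.1 (expiry=61+4=65). clock=61
Op 14: insert c.com -> 10.0.0.4 (expiry=61+13=74). clock=61
Op 15: insert b.com -> 10.0.0.4 (expiry=61+5=66). clock=61
Op 16: insert c.com -> 10.0.0.5 (expiry=61+3=64). clock=61
Op 17: tick 10 -> clock=71. purged={b.com,c.com}
Op 18: tick 1 -> clock=72.
Op 19: insert b.com -> 10.0.0.5 (expiry=72+12=84). clock=72
Op 20: tick 13 -> clock=85. purged={b.com}
Op 21: insert c.com -> 10.0.0.5 (expiry=85+13=98). clock=85
Op 22: insert a.com -> 10.0.0.5 (expiry=85+13=98). clock=85
Final clock = 85
Final cache (unexpired): {a.com,c.com} -> size=2

Answer: clock=85 cache_size=2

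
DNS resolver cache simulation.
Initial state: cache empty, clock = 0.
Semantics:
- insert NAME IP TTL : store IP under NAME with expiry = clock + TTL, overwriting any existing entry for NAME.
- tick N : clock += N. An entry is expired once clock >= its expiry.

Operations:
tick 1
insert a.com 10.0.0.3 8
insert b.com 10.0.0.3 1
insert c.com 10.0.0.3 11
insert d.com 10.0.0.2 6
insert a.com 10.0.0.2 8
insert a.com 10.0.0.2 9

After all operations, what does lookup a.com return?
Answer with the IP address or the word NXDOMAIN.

Answer: 10.0.0.2

Derivation:
Op 1: tick 1 -> clock=1.
Op 2: insert a.com -> 10.0.0.3 (expiry=1+8=9). clock=1
Op 3: insert b.com -> 10.0.0.3 (expiry=1+1=2). clock=1
Op 4: insert c.com -> 10.0.0.3 (expiry=1+11=12). clock=1
Op 5: insert d.com -> 10.0.0.2 (expiry=1+6=7). clock=1
Op 6: insert a.com -> 10.0.0.2 (expiry=1+8=9). clock=1
Op 7: insert a.com -> 10.0.0.2 (expiry=1+9=10). clock=1
lookup a.com: present, ip=10.0.0.2 expiry=10 > clock=1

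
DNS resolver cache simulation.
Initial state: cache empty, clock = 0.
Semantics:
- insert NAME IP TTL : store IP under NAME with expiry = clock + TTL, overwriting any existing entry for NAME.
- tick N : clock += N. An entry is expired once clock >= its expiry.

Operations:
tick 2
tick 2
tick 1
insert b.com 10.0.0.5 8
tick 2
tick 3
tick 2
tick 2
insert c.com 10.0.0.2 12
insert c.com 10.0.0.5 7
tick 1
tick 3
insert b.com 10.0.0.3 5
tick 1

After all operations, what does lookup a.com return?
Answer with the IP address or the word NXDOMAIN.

Answer: NXDOMAIN

Derivation:
Op 1: tick 2 -> clock=2.
Op 2: tick 2 -> clock=4.
Op 3: tick 1 -> clock=5.
Op 4: insert b.com -> 10.0.0.5 (expiry=5+8=13). clock=5
Op 5: tick 2 -> clock=7.
Op 6: tick 3 -> clock=10.
Op 7: tick 2 -> clock=12.
Op 8: tick 2 -> clock=14. purged={b.com}
Op 9: insert c.com -> 10.0.0.2 (expiry=14+12=26). clock=14
Op 10: insert c.com -> 10.0.0.5 (expiry=14+7=21). clock=14
Op 11: tick 1 -> clock=15.
Op 12: tick 3 -> clock=18.
Op 13: insert b.com -> 10.0.0.3 (expiry=18+5=23). clock=18
Op 14: tick 1 -> clock=19.
lookup a.com: not in cache (expired or never inserted)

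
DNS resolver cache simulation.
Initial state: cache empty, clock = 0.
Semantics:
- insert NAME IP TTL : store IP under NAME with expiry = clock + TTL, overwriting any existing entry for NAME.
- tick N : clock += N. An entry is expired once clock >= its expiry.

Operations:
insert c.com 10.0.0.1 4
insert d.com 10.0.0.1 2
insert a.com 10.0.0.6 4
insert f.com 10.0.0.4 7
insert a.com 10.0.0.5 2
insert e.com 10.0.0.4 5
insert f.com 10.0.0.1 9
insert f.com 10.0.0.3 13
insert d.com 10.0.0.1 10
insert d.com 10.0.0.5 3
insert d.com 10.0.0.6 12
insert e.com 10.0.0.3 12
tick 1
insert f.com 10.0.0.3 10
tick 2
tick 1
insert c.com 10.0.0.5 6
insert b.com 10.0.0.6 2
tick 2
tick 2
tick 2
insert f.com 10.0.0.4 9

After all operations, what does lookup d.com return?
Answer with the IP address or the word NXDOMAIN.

Op 1: insert c.com -> 10.0.0.1 (expiry=0+4=4). clock=0
Op 2: insert d.com -> 10.0.0.1 (expiry=0+2=2). clock=0
Op 3: insert a.com -> 10.0.0.6 (expiry=0+4=4). clock=0
Op 4: insert f.com -> 10.0.0.4 (expiry=0+7=7). clock=0
Op 5: insert a.com -> 10.0.0.5 (expiry=0+2=2). clock=0
Op 6: insert e.com -> 10.0.0.4 (expiry=0+5=5). clock=0
Op 7: insert f.com -> 10.0.0.1 (expiry=0+9=9). clock=0
Op 8: insert f.com -> 10.0.0.3 (expiry=0+13=13). clock=0
Op 9: insert d.com -> 10.0.0.1 (expiry=0+10=10). clock=0
Op 10: insert d.com -> 10.0.0.5 (expiry=0+3=3). clock=0
Op 11: insert d.com -> 10.0.0.6 (expiry=0+12=12). clock=0
Op 12: insert e.com -> 10.0.0.3 (expiry=0+12=12). clock=0
Op 13: tick 1 -> clock=1.
Op 14: insert f.com -> 10.0.0.3 (expiry=1+10=11). clock=1
Op 15: tick 2 -> clock=3. purged={a.com}
Op 16: tick 1 -> clock=4. purged={c.com}
Op 17: insert c.com -> 10.0.0.5 (expiry=4+6=10). clock=4
Op 18: insert b.com -> 10.0.0.6 (expiry=4+2=6). clock=4
Op 19: tick 2 -> clock=6. purged={b.com}
Op 20: tick 2 -> clock=8.
Op 21: tick 2 -> clock=10. purged={c.com}
Op 22: insert f.com -> 10.0.0.4 (expiry=10+9=19). clock=10
lookup d.com: present, ip=10.0.0.6 expiry=12 > clock=10

Answer: 10.0.0.6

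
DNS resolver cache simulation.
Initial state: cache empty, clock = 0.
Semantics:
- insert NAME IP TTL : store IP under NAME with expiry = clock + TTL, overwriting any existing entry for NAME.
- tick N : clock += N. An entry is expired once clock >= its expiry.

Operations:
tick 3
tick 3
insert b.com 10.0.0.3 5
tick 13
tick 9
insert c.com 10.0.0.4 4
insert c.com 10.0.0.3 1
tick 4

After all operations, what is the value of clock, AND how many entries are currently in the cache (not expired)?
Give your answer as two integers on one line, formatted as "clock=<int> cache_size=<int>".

Op 1: tick 3 -> clock=3.
Op 2: tick 3 -> clock=6.
Op 3: insert b.com -> 10.0.0.3 (expiry=6+5=11). clock=6
Op 4: tick 13 -> clock=19. purged={b.com}
Op 5: tick 9 -> clock=28.
Op 6: insert c.com -> 10.0.0.4 (expiry=28+4=32). clock=28
Op 7: insert c.com -> 10.0.0.3 (expiry=28+1=29). clock=28
Op 8: tick 4 -> clock=32. purged={c.com}
Final clock = 32
Final cache (unexpired): {} -> size=0

Answer: clock=32 cache_size=0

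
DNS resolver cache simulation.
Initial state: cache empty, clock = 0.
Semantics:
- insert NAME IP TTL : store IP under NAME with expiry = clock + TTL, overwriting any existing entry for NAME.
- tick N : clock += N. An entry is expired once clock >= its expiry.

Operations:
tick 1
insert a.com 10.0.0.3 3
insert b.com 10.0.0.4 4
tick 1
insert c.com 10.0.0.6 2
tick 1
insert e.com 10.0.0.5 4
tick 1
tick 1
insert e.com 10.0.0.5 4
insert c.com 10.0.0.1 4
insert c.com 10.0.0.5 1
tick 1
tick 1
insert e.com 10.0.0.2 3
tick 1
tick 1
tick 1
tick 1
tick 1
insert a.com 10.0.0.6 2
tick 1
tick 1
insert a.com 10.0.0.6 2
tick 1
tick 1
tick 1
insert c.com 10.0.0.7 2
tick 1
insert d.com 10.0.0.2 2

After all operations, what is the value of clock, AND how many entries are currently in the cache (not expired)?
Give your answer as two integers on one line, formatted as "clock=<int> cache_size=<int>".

Op 1: tick 1 -> clock=1.
Op 2: insert a.com -> 10.0.0.3 (expiry=1+3=4). clock=1
Op 3: insert b.com -> 10.0.0.4 (expiry=1+4=5). clock=1
Op 4: tick 1 -> clock=2.
Op 5: insert c.com -> 10.0.0.6 (expiry=2+2=4). clock=2
Op 6: tick 1 -> clock=3.
Op 7: insert e.com -> 10.0.0.5 (expiry=3+4=7). clock=3
Op 8: tick 1 -> clock=4. purged={a.com,c.com}
Op 9: tick 1 -> clock=5. purged={b.com}
Op 10: insert e.com -> 10.0.0.5 (expiry=5+4=9). clock=5
Op 11: insert c.com -> 10.0.0.1 (expiry=5+4=9). clock=5
Op 12: insert c.com -> 10.0.0.5 (expiry=5+1=6). clock=5
Op 13: tick 1 -> clock=6. purged={c.com}
Op 14: tick 1 -> clock=7.
Op 15: insert e.com -> 10.0.0.2 (expiry=7+3=10). clock=7
Op 16: tick 1 -> clock=8.
Op 17: tick 1 -> clock=9.
Op 18: tick 1 -> clock=10. purged={e.com}
Op 19: tick 1 -> clock=11.
Op 20: tick 1 -> clock=12.
Op 21: insert a.com -> 10.0.0.6 (expiry=12+2=14). clock=12
Op 22: tick 1 -> clock=13.
Op 23: tick 1 -> clock=14. purged={a.com}
Op 24: insert a.com -> 10.0.0.6 (expiry=14+2=16). clock=14
Op 25: tick 1 -> clock=15.
Op 26: tick 1 -> clock=16. purged={a.com}
Op 27: tick 1 -> clock=17.
Op 28: insert c.com -> 10.0.0.7 (expiry=17+2=19). clock=17
Op 29: tick 1 -> clock=18.
Op 30: insert d.com -> 10.0.0.2 (expiry=18+2=20). clock=18
Final clock = 18
Final cache (unexpired): {c.com,d.com} -> size=2

Answer: clock=18 cache_size=2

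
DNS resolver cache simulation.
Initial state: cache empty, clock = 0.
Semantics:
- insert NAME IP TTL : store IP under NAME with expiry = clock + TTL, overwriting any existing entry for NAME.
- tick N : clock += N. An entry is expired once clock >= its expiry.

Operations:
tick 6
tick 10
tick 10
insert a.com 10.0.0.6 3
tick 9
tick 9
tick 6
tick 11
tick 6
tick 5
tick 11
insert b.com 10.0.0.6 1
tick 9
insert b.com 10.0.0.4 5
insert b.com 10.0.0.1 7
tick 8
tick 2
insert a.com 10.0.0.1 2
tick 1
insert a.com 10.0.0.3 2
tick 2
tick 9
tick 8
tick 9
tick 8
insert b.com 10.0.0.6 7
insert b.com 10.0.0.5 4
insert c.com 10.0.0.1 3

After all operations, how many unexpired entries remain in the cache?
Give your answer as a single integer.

Answer: 2

Derivation:
Op 1: tick 6 -> clock=6.
Op 2: tick 10 -> clock=16.
Op 3: tick 10 -> clock=26.
Op 4: insert a.com -> 10.0.0.6 (expiry=26+3=29). clock=26
Op 5: tick 9 -> clock=35. purged={a.com}
Op 6: tick 9 -> clock=44.
Op 7: tick 6 -> clock=50.
Op 8: tick 11 -> clock=61.
Op 9: tick 6 -> clock=67.
Op 10: tick 5 -> clock=72.
Op 11: tick 11 -> clock=83.
Op 12: insert b.com -> 10.0.0.6 (expiry=83+1=84). clock=83
Op 13: tick 9 -> clock=92. purged={b.com}
Op 14: insert b.com -> 10.0.0.4 (expiry=92+5=97). clock=92
Op 15: insert b.com -> 10.0.0.1 (expiry=92+7=99). clock=92
Op 16: tick 8 -> clock=100. purged={b.com}
Op 17: tick 2 -> clock=102.
Op 18: insert a.com -> 10.0.0.1 (expiry=102+2=104). clock=102
Op 19: tick 1 -> clock=103.
Op 20: insert a.com -> 10.0.0.3 (expiry=103+2=105). clock=103
Op 21: tick 2 -> clock=105. purged={a.com}
Op 22: tick 9 -> clock=114.
Op 23: tick 8 -> clock=122.
Op 24: tick 9 -> clock=131.
Op 25: tick 8 -> clock=139.
Op 26: insert b.com -> 10.0.0.6 (expiry=139+7=146). clock=139
Op 27: insert b.com -> 10.0.0.5 (expiry=139+4=143). clock=139
Op 28: insert c.com -> 10.0.0.1 (expiry=139+3=142). clock=139
Final cache (unexpired): {b.com,c.com} -> size=2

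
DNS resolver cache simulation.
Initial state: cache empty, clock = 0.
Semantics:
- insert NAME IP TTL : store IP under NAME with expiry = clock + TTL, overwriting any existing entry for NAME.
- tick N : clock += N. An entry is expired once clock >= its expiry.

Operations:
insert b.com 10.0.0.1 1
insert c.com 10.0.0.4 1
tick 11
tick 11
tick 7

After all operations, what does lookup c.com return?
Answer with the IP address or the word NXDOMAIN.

Answer: NXDOMAIN

Derivation:
Op 1: insert b.com -> 10.0.0.1 (expiry=0+1=1). clock=0
Op 2: insert c.com -> 10.0.0.4 (expiry=0+1=1). clock=0
Op 3: tick 11 -> clock=11. purged={b.com,c.com}
Op 4: tick 11 -> clock=22.
Op 5: tick 7 -> clock=29.
lookup c.com: not in cache (expired or never inserted)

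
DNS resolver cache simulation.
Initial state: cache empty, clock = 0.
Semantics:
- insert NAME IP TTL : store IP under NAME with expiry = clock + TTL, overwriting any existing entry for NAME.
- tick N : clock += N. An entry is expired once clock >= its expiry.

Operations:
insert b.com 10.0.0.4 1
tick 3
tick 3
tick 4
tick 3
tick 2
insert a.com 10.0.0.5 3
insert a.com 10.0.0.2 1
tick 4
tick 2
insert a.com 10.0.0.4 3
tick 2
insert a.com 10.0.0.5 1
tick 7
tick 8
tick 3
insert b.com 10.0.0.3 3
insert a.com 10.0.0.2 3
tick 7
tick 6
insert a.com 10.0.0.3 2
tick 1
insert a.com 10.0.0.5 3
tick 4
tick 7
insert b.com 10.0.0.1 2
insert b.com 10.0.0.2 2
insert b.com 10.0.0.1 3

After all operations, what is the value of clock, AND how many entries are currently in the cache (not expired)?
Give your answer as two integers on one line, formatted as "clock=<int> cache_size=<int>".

Answer: clock=66 cache_size=1

Derivation:
Op 1: insert b.com -> 10.0.0.4 (expiry=0+1=1). clock=0
Op 2: tick 3 -> clock=3. purged={b.com}
Op 3: tick 3 -> clock=6.
Op 4: tick 4 -> clock=10.
Op 5: tick 3 -> clock=13.
Op 6: tick 2 -> clock=15.
Op 7: insert a.com -> 10.0.0.5 (expiry=15+3=18). clock=15
Op 8: insert a.com -> 10.0.0.2 (expiry=15+1=16). clock=15
Op 9: tick 4 -> clock=19. purged={a.com}
Op 10: tick 2 -> clock=21.
Op 11: insert a.com -> 10.0.0.4 (expiry=21+3=24). clock=21
Op 12: tick 2 -> clock=23.
Op 13: insert a.com -> 10.0.0.5 (expiry=23+1=24). clock=23
Op 14: tick 7 -> clock=30. purged={a.com}
Op 15: tick 8 -> clock=38.
Op 16: tick 3 -> clock=41.
Op 17: insert b.com -> 10.0.0.3 (expiry=41+3=44). clock=41
Op 18: insert a.com -> 10.0.0.2 (expiry=41+3=44). clock=41
Op 19: tick 7 -> clock=48. purged={a.com,b.com}
Op 20: tick 6 -> clock=54.
Op 21: insert a.com -> 10.0.0.3 (expiry=54+2=56). clock=54
Op 22: tick 1 -> clock=55.
Op 23: insert a.com -> 10.0.0.5 (expiry=55+3=58). clock=55
Op 24: tick 4 -> clock=59. purged={a.com}
Op 25: tick 7 -> clock=66.
Op 26: insert b.com -> 10.0.0.1 (expiry=66+2=68). clock=66
Op 27: insert b.com -> 10.0.0.2 (expiry=66+2=68). clock=66
Op 28: insert b.com -> 10.0.0.1 (expiry=66+3=69). clock=66
Final clock = 66
Final cache (unexpired): {b.com} -> size=1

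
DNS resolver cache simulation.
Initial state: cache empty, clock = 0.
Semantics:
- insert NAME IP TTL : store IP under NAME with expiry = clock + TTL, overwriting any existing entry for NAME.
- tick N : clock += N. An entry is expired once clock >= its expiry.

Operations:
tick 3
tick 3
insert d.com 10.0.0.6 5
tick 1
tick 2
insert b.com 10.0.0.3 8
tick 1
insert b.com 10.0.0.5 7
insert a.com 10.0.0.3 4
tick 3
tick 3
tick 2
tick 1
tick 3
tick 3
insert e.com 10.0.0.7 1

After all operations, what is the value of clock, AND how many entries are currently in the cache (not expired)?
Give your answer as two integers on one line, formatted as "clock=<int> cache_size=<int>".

Answer: clock=25 cache_size=1

Derivation:
Op 1: tick 3 -> clock=3.
Op 2: tick 3 -> clock=6.
Op 3: insert d.com -> 10.0.0.6 (expiry=6+5=11). clock=6
Op 4: tick 1 -> clock=7.
Op 5: tick 2 -> clock=9.
Op 6: insert b.com -> 10.0.0.3 (expiry=9+8=17). clock=9
Op 7: tick 1 -> clock=10.
Op 8: insert b.com -> 10.0.0.5 (expiry=10+7=17). clock=10
Op 9: insert a.com -> 10.0.0.3 (expiry=10+4=14). clock=10
Op 10: tick 3 -> clock=13. purged={d.com}
Op 11: tick 3 -> clock=16. purged={a.com}
Op 12: tick 2 -> clock=18. purged={b.com}
Op 13: tick 1 -> clock=19.
Op 14: tick 3 -> clock=22.
Op 15: tick 3 -> clock=25.
Op 16: insert e.com -> 10.0.0.7 (expiry=25+1=26). clock=25
Final clock = 25
Final cache (unexpired): {e.com} -> size=1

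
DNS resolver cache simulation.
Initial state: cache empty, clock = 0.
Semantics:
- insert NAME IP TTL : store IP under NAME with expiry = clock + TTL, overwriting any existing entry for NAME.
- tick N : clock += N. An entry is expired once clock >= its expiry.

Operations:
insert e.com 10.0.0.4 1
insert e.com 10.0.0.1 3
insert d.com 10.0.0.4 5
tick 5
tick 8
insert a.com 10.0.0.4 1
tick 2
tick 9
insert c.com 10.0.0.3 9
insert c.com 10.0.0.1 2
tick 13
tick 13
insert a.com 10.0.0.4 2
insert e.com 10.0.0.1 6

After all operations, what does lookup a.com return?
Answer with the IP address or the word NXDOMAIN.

Op 1: insert e.com -> 10.0.0.4 (expiry=0+1=1). clock=0
Op 2: insert e.com -> 10.0.0.1 (expiry=0+3=3). clock=0
Op 3: insert d.com -> 10.0.0.4 (expiry=0+5=5). clock=0
Op 4: tick 5 -> clock=5. purged={d.com,e.com}
Op 5: tick 8 -> clock=13.
Op 6: insert a.com -> 10.0.0.4 (expiry=13+1=14). clock=13
Op 7: tick 2 -> clock=15. purged={a.com}
Op 8: tick 9 -> clock=24.
Op 9: insert c.com -> 10.0.0.3 (expiry=24+9=33). clock=24
Op 10: insert c.com -> 10.0.0.1 (expiry=24+2=26). clock=24
Op 11: tick 13 -> clock=37. purged={c.com}
Op 12: tick 13 -> clock=50.
Op 13: insert a.com -> 10.0.0.4 (expiry=50+2=52). clock=50
Op 14: insert e.com -> 10.0.0.1 (expiry=50+6=56). clock=50
lookup a.com: present, ip=10.0.0.4 expiry=52 > clock=50

Answer: 10.0.0.4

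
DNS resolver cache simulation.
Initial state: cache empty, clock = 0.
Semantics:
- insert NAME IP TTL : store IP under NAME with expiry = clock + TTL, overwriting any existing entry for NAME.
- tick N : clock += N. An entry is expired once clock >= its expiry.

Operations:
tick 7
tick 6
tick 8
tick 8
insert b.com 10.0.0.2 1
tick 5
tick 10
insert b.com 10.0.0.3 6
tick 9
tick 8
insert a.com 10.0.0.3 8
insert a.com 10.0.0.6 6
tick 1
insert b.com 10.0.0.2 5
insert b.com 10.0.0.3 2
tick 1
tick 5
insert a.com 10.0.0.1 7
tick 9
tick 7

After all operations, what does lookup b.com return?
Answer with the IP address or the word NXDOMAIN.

Op 1: tick 7 -> clock=7.
Op 2: tick 6 -> clock=13.
Op 3: tick 8 -> clock=21.
Op 4: tick 8 -> clock=29.
Op 5: insert b.com -> 10.0.0.2 (expiry=29+1=30). clock=29
Op 6: tick 5 -> clock=34. purged={b.com}
Op 7: tick 10 -> clock=44.
Op 8: insert b.com -> 10.0.0.3 (expiry=44+6=50). clock=44
Op 9: tick 9 -> clock=53. purged={b.com}
Op 10: tick 8 -> clock=61.
Op 11: insert a.com -> 10.0.0.3 (expiry=61+8=69). clock=61
Op 12: insert a.com -> 10.0.0.6 (expiry=61+6=67). clock=61
Op 13: tick 1 -> clock=62.
Op 14: insert b.com -> 10.0.0.2 (expiry=62+5=67). clock=62
Op 15: insert b.com -> 10.0.0.3 (expiry=62+2=64). clock=62
Op 16: tick 1 -> clock=63.
Op 17: tick 5 -> clock=68. purged={a.com,b.com}
Op 18: insert a.com -> 10.0.0.1 (expiry=68+7=75). clock=68
Op 19: tick 9 -> clock=77. purged={a.com}
Op 20: tick 7 -> clock=84.
lookup b.com: not in cache (expired or never inserted)

Answer: NXDOMAIN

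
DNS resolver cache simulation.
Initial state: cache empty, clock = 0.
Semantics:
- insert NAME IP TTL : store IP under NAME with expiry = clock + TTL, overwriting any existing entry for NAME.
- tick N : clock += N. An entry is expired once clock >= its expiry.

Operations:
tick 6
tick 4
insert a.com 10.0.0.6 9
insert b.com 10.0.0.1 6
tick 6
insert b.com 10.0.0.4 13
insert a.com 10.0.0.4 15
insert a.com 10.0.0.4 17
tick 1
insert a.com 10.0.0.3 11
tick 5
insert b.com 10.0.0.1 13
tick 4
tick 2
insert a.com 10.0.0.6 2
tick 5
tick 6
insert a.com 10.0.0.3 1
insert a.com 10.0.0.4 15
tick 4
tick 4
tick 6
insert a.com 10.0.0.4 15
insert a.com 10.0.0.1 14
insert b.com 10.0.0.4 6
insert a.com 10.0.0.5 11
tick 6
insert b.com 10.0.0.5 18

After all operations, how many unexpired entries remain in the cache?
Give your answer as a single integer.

Op 1: tick 6 -> clock=6.
Op 2: tick 4 -> clock=10.
Op 3: insert a.com -> 10.0.0.6 (expiry=10+9=19). clock=10
Op 4: insert b.com -> 10.0.0.1 (expiry=10+6=16). clock=10
Op 5: tick 6 -> clock=16. purged={b.com}
Op 6: insert b.com -> 10.0.0.4 (expiry=16+13=29). clock=16
Op 7: insert a.com -> 10.0.0.4 (expiry=16+15=31). clock=16
Op 8: insert a.com -> 10.0.0.4 (expiry=16+17=33). clock=16
Op 9: tick 1 -> clock=17.
Op 10: insert a.com -> 10.0.0.3 (expiry=17+11=28). clock=17
Op 11: tick 5 -> clock=22.
Op 12: insert b.com -> 10.0.0.1 (expiry=22+13=35). clock=22
Op 13: tick 4 -> clock=26.
Op 14: tick 2 -> clock=28. purged={a.com}
Op 15: insert a.com -> 10.0.0.6 (expiry=28+2=30). clock=28
Op 16: tick 5 -> clock=33. purged={a.com}
Op 17: tick 6 -> clock=39. purged={b.com}
Op 18: insert a.com -> 10.0.0.3 (expiry=39+1=40). clock=39
Op 19: insert a.com -> 10.0.0.4 (expiry=39+15=54). clock=39
Op 20: tick 4 -> clock=43.
Op 21: tick 4 -> clock=47.
Op 22: tick 6 -> clock=53.
Op 23: insert a.com -> 10.0.0.4 (expiry=53+15=68). clock=53
Op 24: insert a.com -> 10.0.0.1 (expiry=53+14=67). clock=53
Op 25: insert b.com -> 10.0.0.4 (expiry=53+6=59). clock=53
Op 26: insert a.com -> 10.0.0.5 (expiry=53+11=64). clock=53
Op 27: tick 6 -> clock=59. purged={b.com}
Op 28: insert b.com -> 10.0.0.5 (expiry=59+18=77). clock=59
Final cache (unexpired): {a.com,b.com} -> size=2

Answer: 2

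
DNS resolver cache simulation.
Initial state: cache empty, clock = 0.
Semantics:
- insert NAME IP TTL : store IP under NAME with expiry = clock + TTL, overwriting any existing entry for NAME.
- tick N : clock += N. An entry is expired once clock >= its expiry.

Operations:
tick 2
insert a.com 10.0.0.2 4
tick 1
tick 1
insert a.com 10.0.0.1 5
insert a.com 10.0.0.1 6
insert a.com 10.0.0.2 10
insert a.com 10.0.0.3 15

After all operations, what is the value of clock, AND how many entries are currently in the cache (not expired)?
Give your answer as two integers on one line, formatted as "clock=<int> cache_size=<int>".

Op 1: tick 2 -> clock=2.
Op 2: insert a.com -> 10.0.0.2 (expiry=2+4=6). clock=2
Op 3: tick 1 -> clock=3.
Op 4: tick 1 -> clock=4.
Op 5: insert a.com -> 10.0.0.1 (expiry=4+5=9). clock=4
Op 6: insert a.com -> 10.0.0.1 (expiry=4+6=10). clock=4
Op 7: insert a.com -> 10.0.0.2 (expiry=4+10=14). clock=4
Op 8: insert a.com -> 10.0.0.3 (expiry=4+15=19). clock=4
Final clock = 4
Final cache (unexpired): {a.com} -> size=1

Answer: clock=4 cache_size=1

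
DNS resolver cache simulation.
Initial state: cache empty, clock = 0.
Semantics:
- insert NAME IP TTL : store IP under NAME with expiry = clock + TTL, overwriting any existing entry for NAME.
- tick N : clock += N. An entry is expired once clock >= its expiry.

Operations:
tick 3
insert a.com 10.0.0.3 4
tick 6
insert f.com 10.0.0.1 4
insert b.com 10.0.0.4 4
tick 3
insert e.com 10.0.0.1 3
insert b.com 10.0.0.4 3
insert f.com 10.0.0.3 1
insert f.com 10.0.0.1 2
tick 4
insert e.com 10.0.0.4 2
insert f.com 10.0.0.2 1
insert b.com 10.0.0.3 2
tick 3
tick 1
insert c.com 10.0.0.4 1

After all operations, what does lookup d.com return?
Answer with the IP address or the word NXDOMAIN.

Answer: NXDOMAIN

Derivation:
Op 1: tick 3 -> clock=3.
Op 2: insert a.com -> 10.0.0.3 (expiry=3+4=7). clock=3
Op 3: tick 6 -> clock=9. purged={a.com}
Op 4: insert f.com -> 10.0.0.1 (expiry=9+4=13). clock=9
Op 5: insert b.com -> 10.0.0.4 (expiry=9+4=13). clock=9
Op 6: tick 3 -> clock=12.
Op 7: insert e.com -> 10.0.0.1 (expiry=12+3=15). clock=12
Op 8: insert b.com -> 10.0.0.4 (expiry=12+3=15). clock=12
Op 9: insert f.com -> 10.0.0.3 (expiry=12+1=13). clock=12
Op 10: insert f.com -> 10.0.0.1 (expiry=12+2=14). clock=12
Op 11: tick 4 -> clock=16. purged={b.com,e.com,f.com}
Op 12: insert e.com -> 10.0.0.4 (expiry=16+2=18). clock=16
Op 13: insert f.com -> 10.0.0.2 (expiry=16+1=17). clock=16
Op 14: insert b.com -> 10.0.0.3 (expiry=16+2=18). clock=16
Op 15: tick 3 -> clock=19. purged={b.com,e.com,f.com}
Op 16: tick 1 -> clock=20.
Op 17: insert c.com -> 10.0.0.4 (expiry=20+1=21). clock=20
lookup d.com: not in cache (expired or never inserted)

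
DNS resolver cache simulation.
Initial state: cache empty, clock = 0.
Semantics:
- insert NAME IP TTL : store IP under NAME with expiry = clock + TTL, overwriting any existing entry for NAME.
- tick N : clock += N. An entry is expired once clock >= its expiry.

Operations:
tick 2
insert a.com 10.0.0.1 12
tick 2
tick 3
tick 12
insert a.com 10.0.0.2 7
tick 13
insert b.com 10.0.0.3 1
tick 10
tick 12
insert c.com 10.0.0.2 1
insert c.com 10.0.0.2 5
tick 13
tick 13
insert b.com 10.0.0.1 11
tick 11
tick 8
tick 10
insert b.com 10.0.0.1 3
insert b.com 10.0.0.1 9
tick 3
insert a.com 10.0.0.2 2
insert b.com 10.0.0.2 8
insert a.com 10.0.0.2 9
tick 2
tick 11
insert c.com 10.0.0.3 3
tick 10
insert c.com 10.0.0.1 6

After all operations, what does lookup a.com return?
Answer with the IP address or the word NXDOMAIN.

Answer: NXDOMAIN

Derivation:
Op 1: tick 2 -> clock=2.
Op 2: insert a.com -> 10.0.0.1 (expiry=2+12=14). clock=2
Op 3: tick 2 -> clock=4.
Op 4: tick 3 -> clock=7.
Op 5: tick 12 -> clock=19. purged={a.com}
Op 6: insert a.com -> 10.0.0.2 (expiry=19+7=26). clock=19
Op 7: tick 13 -> clock=32. purged={a.com}
Op 8: insert b.com -> 10.0.0.3 (expiry=32+1=33). clock=32
Op 9: tick 10 -> clock=42. purged={b.com}
Op 10: tick 12 -> clock=54.
Op 11: insert c.com -> 10.0.0.2 (expiry=54+1=55). clock=54
Op 12: insert c.com -> 10.0.0.2 (expiry=54+5=59). clock=54
Op 13: tick 13 -> clock=67. purged={c.com}
Op 14: tick 13 -> clock=80.
Op 15: insert b.com -> 10.0.0.1 (expiry=80+11=91). clock=80
Op 16: tick 11 -> clock=91. purged={b.com}
Op 17: tick 8 -> clock=99.
Op 18: tick 10 -> clock=109.
Op 19: insert b.com -> 10.0.0.1 (expiry=109+3=112). clock=109
Op 20: insert b.com -> 10.0.0.1 (expiry=109+9=118). clock=109
Op 21: tick 3 -> clock=112.
Op 22: insert a.com -> 10.0.0.2 (expiry=112+2=114). clock=112
Op 23: insert b.com -> 10.0.0.2 (expiry=112+8=120). clock=112
Op 24: insert a.com -> 10.0.0.2 (expiry=112+9=121). clock=112
Op 25: tick 2 -> clock=114.
Op 26: tick 11 -> clock=125. purged={a.com,b.com}
Op 27: insert c.com -> 10.0.0.3 (expiry=125+3=128). clock=125
Op 28: tick 10 -> clock=135. purged={c.com}
Op 29: insert c.com -> 10.0.0.1 (expiry=135+6=141). clock=135
lookup a.com: not in cache (expired or never inserted)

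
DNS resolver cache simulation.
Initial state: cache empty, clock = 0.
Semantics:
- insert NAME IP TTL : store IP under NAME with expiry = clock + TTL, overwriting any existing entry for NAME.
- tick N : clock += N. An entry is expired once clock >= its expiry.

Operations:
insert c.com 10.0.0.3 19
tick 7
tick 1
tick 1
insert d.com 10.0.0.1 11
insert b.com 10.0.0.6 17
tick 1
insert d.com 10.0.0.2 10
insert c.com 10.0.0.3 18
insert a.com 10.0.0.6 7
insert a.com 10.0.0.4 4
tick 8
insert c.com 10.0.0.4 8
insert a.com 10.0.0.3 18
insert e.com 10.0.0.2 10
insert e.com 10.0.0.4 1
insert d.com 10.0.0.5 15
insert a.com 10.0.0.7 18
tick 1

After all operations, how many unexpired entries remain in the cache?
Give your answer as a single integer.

Answer: 4

Derivation:
Op 1: insert c.com -> 10.0.0.3 (expiry=0+19=19). clock=0
Op 2: tick 7 -> clock=7.
Op 3: tick 1 -> clock=8.
Op 4: tick 1 -> clock=9.
Op 5: insert d.com -> 10.0.0.1 (expiry=9+11=20). clock=9
Op 6: insert b.com -> 10.0.0.6 (expiry=9+17=26). clock=9
Op 7: tick 1 -> clock=10.
Op 8: insert d.com -> 10.0.0.2 (expiry=10+10=20). clock=10
Op 9: insert c.com -> 10.0.0.3 (expiry=10+18=28). clock=10
Op 10: insert a.com -> 10.0.0.6 (expiry=10+7=17). clock=10
Op 11: insert a.com -> 10.0.0.4 (expiry=10+4=14). clock=10
Op 12: tick 8 -> clock=18. purged={a.com}
Op 13: insert c.com -> 10.0.0.4 (expiry=18+8=26). clock=18
Op 14: insert a.com -> 10.0.0.3 (expiry=18+18=36). clock=18
Op 15: insert e.com -> 10.0.0.2 (expiry=18+10=28). clock=18
Op 16: insert e.com -> 10.0.0.4 (expiry=18+1=19). clock=18
Op 17: insert d.com -> 10.0.0.5 (expiry=18+15=33). clock=18
Op 18: insert a.com -> 10.0.0.7 (expiry=18+18=36). clock=18
Op 19: tick 1 -> clock=19. purged={e.com}
Final cache (unexpired): {a.com,b.com,c.com,d.com} -> size=4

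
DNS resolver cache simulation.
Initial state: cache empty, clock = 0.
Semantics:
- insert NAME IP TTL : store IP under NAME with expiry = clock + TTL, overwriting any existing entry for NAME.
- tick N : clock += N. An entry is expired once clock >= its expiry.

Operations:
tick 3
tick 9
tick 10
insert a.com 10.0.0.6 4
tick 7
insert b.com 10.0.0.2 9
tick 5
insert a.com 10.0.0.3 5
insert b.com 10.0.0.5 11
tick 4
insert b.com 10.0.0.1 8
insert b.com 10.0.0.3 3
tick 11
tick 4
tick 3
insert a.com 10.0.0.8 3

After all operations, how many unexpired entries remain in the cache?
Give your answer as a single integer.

Op 1: tick 3 -> clock=3.
Op 2: tick 9 -> clock=12.
Op 3: tick 10 -> clock=22.
Op 4: insert a.com -> 10.0.0.6 (expiry=22+4=26). clock=22
Op 5: tick 7 -> clock=29. purged={a.com}
Op 6: insert b.com -> 10.0.0.2 (expiry=29+9=38). clock=29
Op 7: tick 5 -> clock=34.
Op 8: insert a.com -> 10.0.0.3 (expiry=34+5=39). clock=34
Op 9: insert b.com -> 10.0.0.5 (expiry=34+11=45). clock=34
Op 10: tick 4 -> clock=38.
Op 11: insert b.com -> 10.0.0.1 (expiry=38+8=46). clock=38
Op 12: insert b.com -> 10.0.0.3 (expiry=38+3=41). clock=38
Op 13: tick 11 -> clock=49. purged={a.com,b.com}
Op 14: tick 4 -> clock=53.
Op 15: tick 3 -> clock=56.
Op 16: insert a.com -> 10.0.0.8 (expiry=56+3=59). clock=56
Final cache (unexpired): {a.com} -> size=1

Answer: 1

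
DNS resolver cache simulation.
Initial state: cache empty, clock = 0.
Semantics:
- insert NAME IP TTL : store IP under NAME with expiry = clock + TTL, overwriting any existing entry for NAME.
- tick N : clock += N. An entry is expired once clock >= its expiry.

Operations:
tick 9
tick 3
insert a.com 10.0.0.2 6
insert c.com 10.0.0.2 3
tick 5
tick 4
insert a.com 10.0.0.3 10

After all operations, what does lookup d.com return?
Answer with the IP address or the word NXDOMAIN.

Answer: NXDOMAIN

Derivation:
Op 1: tick 9 -> clock=9.
Op 2: tick 3 -> clock=12.
Op 3: insert a.com -> 10.0.0.2 (expiry=12+6=18). clock=12
Op 4: insert c.com -> 10.0.0.2 (expiry=12+3=15). clock=12
Op 5: tick 5 -> clock=17. purged={c.com}
Op 6: tick 4 -> clock=21. purged={a.com}
Op 7: insert a.com -> 10.0.0.3 (expiry=21+10=31). clock=21
lookup d.com: not in cache (expired or never inserted)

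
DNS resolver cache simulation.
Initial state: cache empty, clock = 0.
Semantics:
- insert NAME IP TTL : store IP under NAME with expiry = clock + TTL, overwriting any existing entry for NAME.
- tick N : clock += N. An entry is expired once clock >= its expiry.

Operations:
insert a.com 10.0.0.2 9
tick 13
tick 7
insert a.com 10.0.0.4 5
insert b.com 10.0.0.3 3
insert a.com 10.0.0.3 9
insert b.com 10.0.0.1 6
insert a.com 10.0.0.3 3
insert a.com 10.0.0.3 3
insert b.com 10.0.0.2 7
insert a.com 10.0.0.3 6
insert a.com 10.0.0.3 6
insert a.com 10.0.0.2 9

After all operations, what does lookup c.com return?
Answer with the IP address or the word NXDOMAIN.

Answer: NXDOMAIN

Derivation:
Op 1: insert a.com -> 10.0.0.2 (expiry=0+9=9). clock=0
Op 2: tick 13 -> clock=13. purged={a.com}
Op 3: tick 7 -> clock=20.
Op 4: insert a.com -> 10.0.0.4 (expiry=20+5=25). clock=20
Op 5: insert b.com -> 10.0.0.3 (expiry=20+3=23). clock=20
Op 6: insert a.com -> 10.0.0.3 (expiry=20+9=29). clock=20
Op 7: insert b.com -> 10.0.0.1 (expiry=20+6=26). clock=20
Op 8: insert a.com -> 10.0.0.3 (expiry=20+3=23). clock=20
Op 9: insert a.com -> 10.0.0.3 (expiry=20+3=23). clock=20
Op 10: insert b.com -> 10.0.0.2 (expiry=20+7=27). clock=20
Op 11: insert a.com -> 10.0.0.3 (expiry=20+6=26). clock=20
Op 12: insert a.com -> 10.0.0.3 (expiry=20+6=26). clock=20
Op 13: insert a.com -> 10.0.0.2 (expiry=20+9=29). clock=20
lookup c.com: not in cache (expired or never inserted)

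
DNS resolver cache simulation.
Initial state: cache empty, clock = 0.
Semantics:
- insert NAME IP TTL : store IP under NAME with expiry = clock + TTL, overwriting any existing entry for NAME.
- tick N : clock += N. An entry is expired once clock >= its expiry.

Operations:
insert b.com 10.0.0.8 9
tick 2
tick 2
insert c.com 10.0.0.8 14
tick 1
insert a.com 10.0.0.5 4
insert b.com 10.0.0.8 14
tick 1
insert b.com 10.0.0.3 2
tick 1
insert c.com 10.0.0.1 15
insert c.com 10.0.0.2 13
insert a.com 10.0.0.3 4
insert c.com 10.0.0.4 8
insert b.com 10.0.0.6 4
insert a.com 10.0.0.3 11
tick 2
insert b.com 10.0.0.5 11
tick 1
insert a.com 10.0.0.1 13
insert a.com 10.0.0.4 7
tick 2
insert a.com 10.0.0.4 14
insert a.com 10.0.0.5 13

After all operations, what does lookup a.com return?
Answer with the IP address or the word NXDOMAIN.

Op 1: insert b.com -> 10.0.0.8 (expiry=0+9=9). clock=0
Op 2: tick 2 -> clock=2.
Op 3: tick 2 -> clock=4.
Op 4: insert c.com -> 10.0.0.8 (expiry=4+14=18). clock=4
Op 5: tick 1 -> clock=5.
Op 6: insert a.com -> 10.0.0.5 (expiry=5+4=9). clock=5
Op 7: insert b.com -> 10.0.0.8 (expiry=5+14=19). clock=5
Op 8: tick 1 -> clock=6.
Op 9: insert b.com -> 10.0.0.3 (expiry=6+2=8). clock=6
Op 10: tick 1 -> clock=7.
Op 11: insert c.com -> 10.0.0.1 (expiry=7+15=22). clock=7
Op 12: insert c.com -> 10.0.0.2 (expiry=7+13=20). clock=7
Op 13: insert a.com -> 10.0.0.3 (expiry=7+4=11). clock=7
Op 14: insert c.com -> 10.0.0.4 (expiry=7+8=15). clock=7
Op 15: insert b.com -> 10.0.0.6 (expiry=7+4=11). clock=7
Op 16: insert a.com -> 10.0.0.3 (expiry=7+11=18). clock=7
Op 17: tick 2 -> clock=9.
Op 18: insert b.com -> 10.0.0.5 (expiry=9+11=20). clock=9
Op 19: tick 1 -> clock=10.
Op 20: insert a.com -> 10.0.0.1 (expiry=10+13=23). clock=10
Op 21: insert a.com -> 10.0.0.4 (expiry=10+7=17). clock=10
Op 22: tick 2 -> clock=12.
Op 23: insert a.com -> 10.0.0.4 (expiry=12+14=26). clock=12
Op 24: insert a.com -> 10.0.0.5 (expiry=12+13=25). clock=12
lookup a.com: present, ip=10.0.0.5 expiry=25 > clock=12

Answer: 10.0.0.5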